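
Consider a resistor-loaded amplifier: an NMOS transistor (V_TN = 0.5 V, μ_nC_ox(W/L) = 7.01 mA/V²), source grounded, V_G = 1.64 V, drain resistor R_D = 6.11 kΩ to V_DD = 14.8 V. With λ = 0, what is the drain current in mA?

V_GS = V_G = 1.64 V, so V_ov = 1.64 − 0.5 = 1.14 V.
Assume saturation: I_D = ½ k_n V_ov² = 0.5 × 7.01 × 1.14² = 4.56 mA, giving V_DS = V_DD − I_D R_D = 14.8 − 4.56 × 6.11 = -13 V.
But -13 V < V_ov = 1.14 V, so the device is actually in triode.
In triode I_D = k_n[V_ov V_DS − ½ V_DS²] and I_D = (V_DD − V_DS)/R_D. Equating: 21.4 V_DS² − 49.83 V_DS + 14.8 = 0, giving V_DS = 0.35 V (the root below V_ov).
I_D = (14.8 − 0.35) / 6.11 = 2.37 mA.

I_D = 2.37 mA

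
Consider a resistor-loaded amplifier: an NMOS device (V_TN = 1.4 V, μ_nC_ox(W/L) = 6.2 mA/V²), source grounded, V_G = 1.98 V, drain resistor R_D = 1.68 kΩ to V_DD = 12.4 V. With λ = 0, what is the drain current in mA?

V_GS = V_G = 1.98 V, so V_ov = 1.98 − 1.4 = 0.58 V.
Assume saturation: I_D = ½ k_n V_ov² = 0.5 × 6.2 × 0.58² = 1.04 mA, giving V_DS = V_DD − I_D R_D = 12.4 − 1.04 × 1.68 = 10.6 V.
V_DS = 10.6 V ≥ V_ov = 0.58 V, confirming saturation.

I_D = 1.04 mA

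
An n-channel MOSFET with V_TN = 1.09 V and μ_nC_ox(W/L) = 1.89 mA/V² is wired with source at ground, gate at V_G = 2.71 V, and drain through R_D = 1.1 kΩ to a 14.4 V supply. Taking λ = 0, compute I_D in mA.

I_D = 2.48 mA

V_GS = V_G = 2.71 V, so V_ov = 2.71 − 1.09 = 1.62 V.
Assume saturation: I_D = ½ k_n V_ov² = 0.5 × 1.89 × 1.62² = 2.48 mA, giving V_DS = V_DD − I_D R_D = 14.4 − 2.48 × 1.1 = 11.7 V.
V_DS = 11.7 V ≥ V_ov = 1.62 V, confirming saturation.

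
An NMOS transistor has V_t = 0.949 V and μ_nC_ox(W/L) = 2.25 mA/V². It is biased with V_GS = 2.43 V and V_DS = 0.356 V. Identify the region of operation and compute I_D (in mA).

V_ov = V_GS − V_t = 2.43 − 0.949 = 1.48 V.
Since V_DS = 0.356 V < V_ov = 1.48 V, the device is in the triode region.
I_D = k_n [V_ov · V_DS − ½ V_DS²] = 2.25 × [1.48 × 0.356 − 0.5 × 0.356²] = 1.04 mA.

Triode; I_D = 1.04 mA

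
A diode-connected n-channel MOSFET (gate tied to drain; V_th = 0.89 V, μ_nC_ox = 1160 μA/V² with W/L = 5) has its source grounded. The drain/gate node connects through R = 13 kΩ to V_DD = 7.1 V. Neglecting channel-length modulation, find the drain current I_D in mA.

I_D = 0.447 mA

With gate tied to drain, V_GS = V_DS ≥ V_GS − V_th, so the device is in saturation.
k_n = μ_nC_ox · (W/L) = 5.8 mA/V².
KCL at the drain: ½ k_n (V_GS − V_th)² = (V_DD − V_GS)/R.
Let x = V_GS − 0.89. Then 37.7 x² + x − 6.21 = 0, giving x = 0.393 V (positive root), so V_GS = 1.28 V.
I_D = (V_DD − V_GS)/R = (7.1 − 1.28) / 13 = 0.447 mA.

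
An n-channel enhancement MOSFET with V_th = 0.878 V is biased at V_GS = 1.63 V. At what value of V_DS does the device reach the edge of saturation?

The boundary between triode and saturation is V_DS = V_GS − V_th = V_ov.
V_ov = 1.63 − 0.878 = 0.752 V.

V_DS,sat = 0.752 V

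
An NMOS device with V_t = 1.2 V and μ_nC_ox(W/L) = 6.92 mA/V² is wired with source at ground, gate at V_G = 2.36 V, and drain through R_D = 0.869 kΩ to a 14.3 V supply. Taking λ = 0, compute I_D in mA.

V_GS = V_G = 2.36 V, so V_ov = 2.36 − 1.2 = 1.16 V.
Assume saturation: I_D = ½ k_n V_ov² = 0.5 × 6.92 × 1.16² = 4.66 mA, giving V_DS = V_DD − I_D R_D = 14.3 − 4.66 × 0.869 = 10.3 V.
V_DS = 10.3 V ≥ V_ov = 1.16 V, confirming saturation.

I_D = 4.66 mA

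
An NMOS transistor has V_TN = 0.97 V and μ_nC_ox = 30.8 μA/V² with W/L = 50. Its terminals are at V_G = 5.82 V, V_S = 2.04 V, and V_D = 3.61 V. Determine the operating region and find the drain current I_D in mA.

Triode; I_D = 4.90 mA

V_GS = V_G − V_S = 5.82 − 2.04 = 3.78 V; V_DS = V_D − V_S = 3.61 − 2.04 = 1.57 V.
k_n = μ_nC_ox · (W/L) = 1.54 mA/V².
V_ov = V_GS − V_TN = 3.78 − 0.97 = 2.81 V.
Since V_DS = 1.57 V < V_ov = 2.81 V, the device is in the triode region.
I_D = k_n [V_ov · V_DS − ½ V_DS²] = 1.54 × [2.81 × 1.57 − 0.5 × 1.57²] = 4.9 mA.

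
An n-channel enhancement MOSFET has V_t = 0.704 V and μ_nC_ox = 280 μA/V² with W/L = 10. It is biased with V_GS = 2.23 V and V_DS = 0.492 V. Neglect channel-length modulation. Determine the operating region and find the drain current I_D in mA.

Triode; I_D = 1.76 mA

k_n = μ_nC_ox · (W/L) = 2.8 mA/V².
V_ov = V_GS − V_t = 2.23 − 0.704 = 1.53 V.
Since V_DS = 0.492 V < V_ov = 1.53 V, the device is in the triode region.
I_D = k_n [V_ov · V_DS − ½ V_DS²] = 2.8 × [1.53 × 0.492 − 0.5 × 0.492²] = 1.76 mA.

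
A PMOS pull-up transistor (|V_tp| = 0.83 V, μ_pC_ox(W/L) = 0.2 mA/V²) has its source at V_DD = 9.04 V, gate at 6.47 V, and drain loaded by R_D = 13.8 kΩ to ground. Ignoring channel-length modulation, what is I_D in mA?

V_SG = V_DD − V_G = 9.04 − 6.47 = 2.57 V, so V_ov = 2.57 − 0.83 = 1.74 V.
Assume saturation: I_D = ½ k_p V_ov² = 0.5 × 0.2 × 1.74² = 0.303 mA, giving V_SD = V_DD − I_D R_D = 9.04 − 0.303 × 13.8 = 4.86 V.
V_SD = 4.86 V ≥ V_ov = 1.74 V, confirming saturation.

I_D = 0.303 mA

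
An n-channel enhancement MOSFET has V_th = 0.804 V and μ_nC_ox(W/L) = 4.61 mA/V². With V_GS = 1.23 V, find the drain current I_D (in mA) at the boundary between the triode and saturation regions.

At the boundary V_DS = V_ov = V_GS − V_th = 1.23 − 0.804 = 0.426 V.
I_D = ½ k_n V_ov² = 0.5 × 4.61 × 0.426² = 0.418 mA.

I_D = 0.418 mA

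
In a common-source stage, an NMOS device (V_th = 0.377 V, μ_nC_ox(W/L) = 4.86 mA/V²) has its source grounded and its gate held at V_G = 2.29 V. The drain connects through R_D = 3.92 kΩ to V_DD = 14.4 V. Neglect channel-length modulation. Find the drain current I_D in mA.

I_D = 3.56 mA

V_GS = V_G = 2.29 V, so V_ov = 2.29 − 0.377 = 1.91 V.
Assume saturation: I_D = ½ k_n V_ov² = 0.5 × 4.86 × 1.91² = 8.89 mA, giving V_DS = V_DD − I_D R_D = 14.4 − 8.89 × 3.92 = -20.5 V.
But -20.5 V < V_ov = 1.91 V, so the device is actually in triode.
In triode I_D = k_n[V_ov V_DS − ½ V_DS²] and I_D = (V_DD − V_DS)/R_D. Equating: 9.53 V_DS² − 37.44 V_DS + 14.4 = 0, giving V_DS = 0.432 V (the root below V_ov).
I_D = (14.4 − 0.432) / 3.92 = 3.56 mA.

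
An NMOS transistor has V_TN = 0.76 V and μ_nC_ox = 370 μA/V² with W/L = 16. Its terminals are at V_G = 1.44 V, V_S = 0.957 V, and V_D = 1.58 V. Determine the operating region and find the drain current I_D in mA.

Cutoff; I_D = 0 mA

V_GS = V_G − V_S = 1.44 − 0.957 = 0.483 V; V_DS = V_D − V_S = 1.58 − 0.957 = 0.623 V.
V_GS = 0.483 V < V_TN = 0.76 V, so the transistor is in cutoff.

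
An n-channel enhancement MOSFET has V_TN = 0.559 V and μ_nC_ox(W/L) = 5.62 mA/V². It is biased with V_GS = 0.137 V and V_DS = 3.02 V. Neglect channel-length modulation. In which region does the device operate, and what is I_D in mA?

V_GS = 0.137 V < V_TN = 0.559 V, so the transistor is in cutoff.

Cutoff; I_D = 0 mA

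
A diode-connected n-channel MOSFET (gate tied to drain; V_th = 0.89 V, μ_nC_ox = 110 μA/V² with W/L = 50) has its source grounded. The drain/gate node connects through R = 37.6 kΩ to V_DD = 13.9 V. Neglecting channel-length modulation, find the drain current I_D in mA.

With gate tied to drain, V_GS = V_DS ≥ V_GS − V_th, so the device is in saturation.
k_n = μ_nC_ox · (W/L) = 5.5 mA/V².
KCL at the drain: ½ k_n (V_GS − V_th)² = (V_DD − V_GS)/R.
Let x = V_GS − 0.89. Then 103 x² + x − 13.01 = 0, giving x = 0.35 V (positive root), so V_GS = 1.24 V.
I_D = (V_DD − V_GS)/R = (13.9 − 1.24) / 37.6 = 0.337 mA.

I_D = 0.337 mA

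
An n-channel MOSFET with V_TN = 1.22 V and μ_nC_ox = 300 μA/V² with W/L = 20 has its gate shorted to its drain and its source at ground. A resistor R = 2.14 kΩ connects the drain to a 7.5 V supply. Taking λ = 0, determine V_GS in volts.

V_GS = 2.13 V

With gate tied to drain, V_GS = V_DS ≥ V_GS − V_TN, so the device is in saturation.
k_n = μ_nC_ox · (W/L) = 6 mA/V².
KCL at the drain: ½ k_n (V_GS − V_TN)² = (V_DD − V_GS)/R.
Let x = V_GS − 1.22. Then 6.42 x² + x − 6.28 = 0, giving x = 0.914 V (positive root), so V_GS = 2.13 V.
I_D = (V_DD − V_GS)/R = (7.5 − 2.13) / 2.14 = 2.51 mA.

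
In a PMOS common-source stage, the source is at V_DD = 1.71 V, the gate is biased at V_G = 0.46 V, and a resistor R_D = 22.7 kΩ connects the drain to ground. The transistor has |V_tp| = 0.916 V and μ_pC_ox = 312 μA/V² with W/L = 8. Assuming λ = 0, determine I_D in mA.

I_D = 0.0709 mA

V_SG = V_DD − V_G = 1.71 − 0.46 = 1.25 V, so V_ov = 1.25 − 0.916 = 0.334 V.
k_p = μ_pC_ox · (W/L) = 2.496 mA/V².
Assume saturation: I_D = ½ k_p V_ov² = 0.5 × 2.496 × 0.334² = 0.139 mA, giving V_SD = V_DD − I_D R_D = 1.71 − 0.139 × 22.7 = -1.45 V.
But -1.45 V < V_ov = 0.334 V, so the device is actually in triode.
In triode I_D = k_p[V_ov V_SD − ½ V_SD²] and I_D = (V_DD − V_SD)/R_D. Equating: 28.3 V_SD² − 19.92 V_SD + 1.71 = 0, giving V_SD = 0.1 V (the root below V_ov).
I_D = (1.71 − 0.1) / 22.7 = 0.0709 mA.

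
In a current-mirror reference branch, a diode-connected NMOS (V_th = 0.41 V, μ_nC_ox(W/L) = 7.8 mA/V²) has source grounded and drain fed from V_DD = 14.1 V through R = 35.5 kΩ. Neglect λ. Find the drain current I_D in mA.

With gate tied to drain, V_GS = V_DS ≥ V_GS − V_th, so the device is in saturation.
KCL at the drain: ½ k_n (V_GS − V_th)² = (V_DD − V_GS)/R.
Let x = V_GS − 0.41. Then 138 x² + x − 13.69 = 0, giving x = 0.311 V (positive root), so V_GS = 0.721 V.
I_D = (V_DD − V_GS)/R = (14.1 − 0.721) / 35.5 = 0.377 mA.

I_D = 0.377 mA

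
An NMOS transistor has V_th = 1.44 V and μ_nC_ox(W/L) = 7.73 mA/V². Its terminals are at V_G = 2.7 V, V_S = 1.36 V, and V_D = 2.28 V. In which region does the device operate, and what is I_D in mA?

Cutoff; I_D = 0 mA

V_GS = V_G − V_S = 2.7 − 1.36 = 1.34 V; V_DS = V_D − V_S = 2.28 − 1.36 = 0.92 V.
V_GS = 1.34 V < V_th = 1.44 V, so the transistor is in cutoff.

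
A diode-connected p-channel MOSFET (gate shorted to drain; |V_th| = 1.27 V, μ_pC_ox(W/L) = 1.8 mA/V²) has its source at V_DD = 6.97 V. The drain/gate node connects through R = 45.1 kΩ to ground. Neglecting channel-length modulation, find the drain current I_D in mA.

I_D = 0.118 mA

With gate tied to drain, V_SG = V_SD ≥ V_SG − |V_th|, so the device is in saturation.
KCL at the drain: ½ k_p (V_SG − |V_th|)² = (V_DD − V_SG)/R.
Let x = V_SG − 1.27. Then 40.6 x² + x − 5.7 = 0, giving x = 0.363 V (positive root), so V_SG = 1.63 V.
I_D = (V_DD − V_SG)/R = (6.97 − 1.63) / 45.1 = 0.118 mA.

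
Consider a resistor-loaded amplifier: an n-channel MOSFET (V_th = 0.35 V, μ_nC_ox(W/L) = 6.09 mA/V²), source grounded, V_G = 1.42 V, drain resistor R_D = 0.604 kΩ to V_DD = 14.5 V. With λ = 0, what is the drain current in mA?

I_D = 3.49 mA

V_GS = V_G = 1.42 V, so V_ov = 1.42 − 0.35 = 1.07 V.
Assume saturation: I_D = ½ k_n V_ov² = 0.5 × 6.09 × 1.07² = 3.49 mA, giving V_DS = V_DD − I_D R_D = 14.5 − 3.49 × 0.604 = 12.4 V.
V_DS = 12.4 V ≥ V_ov = 1.07 V, confirming saturation.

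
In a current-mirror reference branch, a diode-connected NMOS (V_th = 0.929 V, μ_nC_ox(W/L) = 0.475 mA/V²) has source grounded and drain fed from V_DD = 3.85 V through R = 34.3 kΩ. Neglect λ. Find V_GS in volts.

V_GS = 1.47 V

With gate tied to drain, V_GS = V_DS ≥ V_GS − V_th, so the device is in saturation.
KCL at the drain: ½ k_n (V_GS − V_th)² = (V_DD − V_GS)/R.
Let x = V_GS − 0.929. Then 8.15 x² + x − 2.921 = 0, giving x = 0.541 V (positive root), so V_GS = 1.47 V.
I_D = (V_DD − V_GS)/R = (3.85 − 1.47) / 34.3 = 0.0694 mA.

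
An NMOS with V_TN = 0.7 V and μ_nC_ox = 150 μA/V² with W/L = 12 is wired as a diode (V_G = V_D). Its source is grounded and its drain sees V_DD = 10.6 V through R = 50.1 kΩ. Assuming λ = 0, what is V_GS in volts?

V_GS = 1.16 V

With gate tied to drain, V_GS = V_DS ≥ V_GS − V_TN, so the device is in saturation.
k_n = μ_nC_ox · (W/L) = 1.8 mA/V².
KCL at the drain: ½ k_n (V_GS − V_TN)² = (V_DD − V_GS)/R.
Let x = V_GS − 0.7. Then 45.1 x² + x − 9.9 = 0, giving x = 0.458 V (positive root), so V_GS = 1.16 V.
I_D = (V_DD − V_GS)/R = (10.6 − 1.16) / 50.1 = 0.188 mA.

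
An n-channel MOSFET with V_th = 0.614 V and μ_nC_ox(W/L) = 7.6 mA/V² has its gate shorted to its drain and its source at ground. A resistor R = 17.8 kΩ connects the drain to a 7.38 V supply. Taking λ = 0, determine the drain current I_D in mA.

With gate tied to drain, V_GS = V_DS ≥ V_GS − V_th, so the device is in saturation.
KCL at the drain: ½ k_n (V_GS − V_th)² = (V_DD − V_GS)/R.
Let x = V_GS − 0.614. Then 67.6 x² + x − 6.766 = 0, giving x = 0.309 V (positive root), so V_GS = 0.923 V.
I_D = (V_DD − V_GS)/R = (7.38 − 0.923) / 17.8 = 0.363 mA.

I_D = 0.363 mA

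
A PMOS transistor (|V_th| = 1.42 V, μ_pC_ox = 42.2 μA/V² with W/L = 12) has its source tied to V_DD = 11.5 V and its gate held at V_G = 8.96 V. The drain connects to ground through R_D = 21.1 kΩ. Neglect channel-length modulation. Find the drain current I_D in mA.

V_SG = V_DD − V_G = 11.5 − 8.96 = 2.54 V, so V_ov = 2.54 − 1.42 = 1.12 V.
k_p = μ_pC_ox · (W/L) = 0.5064 mA/V².
Assume saturation: I_D = ½ k_p V_ov² = 0.5 × 0.5064 × 1.12² = 0.318 mA, giving V_SD = V_DD − I_D R_D = 11.5 − 0.318 × 21.1 = 4.8 V.
V_SD = 4.8 V ≥ V_ov = 1.12 V, confirming saturation.

I_D = 0.318 mA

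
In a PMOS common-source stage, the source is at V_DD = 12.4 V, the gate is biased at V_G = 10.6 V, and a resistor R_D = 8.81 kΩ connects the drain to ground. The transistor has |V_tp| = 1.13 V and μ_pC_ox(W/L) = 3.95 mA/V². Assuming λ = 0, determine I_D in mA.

I_D = 0.887 mA

V_SG = V_DD − V_G = 12.4 − 10.6 = 1.8 V, so V_ov = 1.8 − 1.13 = 0.67 V.
Assume saturation: I_D = ½ k_p V_ov² = 0.5 × 3.95 × 0.67² = 0.887 mA, giving V_SD = V_DD − I_D R_D = 12.4 − 0.887 × 8.81 = 4.59 V.
V_SD = 4.59 V ≥ V_ov = 0.67 V, confirming saturation.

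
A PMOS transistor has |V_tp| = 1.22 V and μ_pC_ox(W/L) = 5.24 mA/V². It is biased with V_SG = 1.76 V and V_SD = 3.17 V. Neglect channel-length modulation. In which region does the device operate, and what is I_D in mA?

V_ov = V_SG − |V_tp| = 1.76 − 1.22 = 0.54 V.
Since V_SD = 3.17 V ≥ V_ov = 0.54 V, the device is in saturation.
I_D = ½ k_p V_ov² = 0.5 × 5.24 × 0.54² = 0.764 mA.

Saturation; I_D = 0.764 mA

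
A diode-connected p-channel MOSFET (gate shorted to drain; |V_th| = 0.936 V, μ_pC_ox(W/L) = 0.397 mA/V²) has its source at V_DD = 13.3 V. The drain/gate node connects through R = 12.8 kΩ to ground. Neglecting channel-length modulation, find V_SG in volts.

V_SG = 2.95 V

With gate tied to drain, V_SG = V_SD ≥ V_SG − |V_th|, so the device is in saturation.
KCL at the drain: ½ k_p (V_SG − |V_th|)² = (V_DD − V_SG)/R.
Let x = V_SG − 0.936. Then 2.54 x² + x − 12.36 = 0, giving x = 2.02 V (positive root), so V_SG = 2.95 V.
I_D = (V_DD − V_SG)/R = (13.3 − 2.95) / 12.8 = 0.808 mA.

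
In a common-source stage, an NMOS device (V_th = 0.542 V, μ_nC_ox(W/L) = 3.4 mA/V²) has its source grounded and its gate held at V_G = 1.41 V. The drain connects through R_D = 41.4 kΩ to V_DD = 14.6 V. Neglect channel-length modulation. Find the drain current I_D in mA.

V_GS = V_G = 1.41 V, so V_ov = 1.41 − 0.542 = 0.868 V.
Assume saturation: I_D = ½ k_n V_ov² = 0.5 × 3.4 × 0.868² = 1.28 mA, giving V_DS = V_DD − I_D R_D = 14.6 − 1.28 × 41.4 = -38.4 V.
But -38.4 V < V_ov = 0.868 V, so the device is actually in triode.
In triode I_D = k_n[V_ov V_DS − ½ V_DS²] and I_D = (V_DD − V_DS)/R_D. Equating: 70.4 V_DS² − 123.2 V_DS + 14.6 = 0, giving V_DS = 0.128 V (the root below V_ov).
I_D = (14.6 − 0.128) / 41.4 = 0.35 mA.

I_D = 0.350 mA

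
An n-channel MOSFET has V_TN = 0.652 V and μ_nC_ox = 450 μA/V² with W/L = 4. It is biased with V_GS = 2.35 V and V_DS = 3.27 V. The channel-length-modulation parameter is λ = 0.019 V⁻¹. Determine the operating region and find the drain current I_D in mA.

Saturation; I_D = 2.76 mA

k_n = μ_nC_ox · (W/L) = 1.8 mA/V².
V_ov = V_GS − V_TN = 2.35 − 0.652 = 1.7 V.
Since V_DS = 3.27 V ≥ V_ov = 1.7 V, the device is in saturation.
I_D = ½ k_n V_ov² (1 + λ V_DS) = 0.5 × 1.8 × 1.7² × (1 + 0.019 × 3.27) = 2.76 mA.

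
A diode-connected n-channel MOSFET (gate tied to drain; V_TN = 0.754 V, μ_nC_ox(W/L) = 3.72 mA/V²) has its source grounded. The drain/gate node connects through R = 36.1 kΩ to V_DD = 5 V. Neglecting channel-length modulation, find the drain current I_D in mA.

I_D = 0.111 mA

With gate tied to drain, V_GS = V_DS ≥ V_GS − V_TN, so the device is in saturation.
KCL at the drain: ½ k_n (V_GS − V_TN)² = (V_DD − V_GS)/R.
Let x = V_GS − 0.754. Then 67.1 x² + x − 4.246 = 0, giving x = 0.244 V (positive root), so V_GS = 0.998 V.
I_D = (V_DD − V_GS)/R = (5 − 0.998) / 36.1 = 0.111 mA.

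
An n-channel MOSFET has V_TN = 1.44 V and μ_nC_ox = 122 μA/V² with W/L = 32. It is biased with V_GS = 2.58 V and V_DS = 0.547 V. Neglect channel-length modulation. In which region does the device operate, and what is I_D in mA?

k_n = μ_nC_ox · (W/L) = 3.904 mA/V².
V_ov = V_GS − V_TN = 2.58 − 1.44 = 1.14 V.
Since V_DS = 0.547 V < V_ov = 1.14 V, the device is in the triode region.
I_D = k_n [V_ov · V_DS − ½ V_DS²] = 3.904 × [1.14 × 0.547 − 0.5 × 0.547²] = 1.85 mA.

Triode; I_D = 1.85 mA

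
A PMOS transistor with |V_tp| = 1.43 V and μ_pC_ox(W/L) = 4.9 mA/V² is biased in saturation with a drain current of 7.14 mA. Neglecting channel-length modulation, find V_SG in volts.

V_SG = 3.14 V

In saturation I_D = ½ k_p (V_SG − |V_tp|)², so V_SG − |V_tp| = √(2 I_D / k_p) = √(2 × 7.14 / 4.9) = 1.71 V.
V_SG = 1.43 + 1.71 = 3.14 V.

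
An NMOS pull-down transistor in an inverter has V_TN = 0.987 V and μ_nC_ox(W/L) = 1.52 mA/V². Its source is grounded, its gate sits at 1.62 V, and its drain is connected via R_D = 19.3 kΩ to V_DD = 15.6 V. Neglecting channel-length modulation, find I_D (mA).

I_D = 0.305 mA

V_GS = V_G = 1.62 V, so V_ov = 1.62 − 0.987 = 0.633 V.
Assume saturation: I_D = ½ k_n V_ov² = 0.5 × 1.52 × 0.633² = 0.305 mA, giving V_DS = V_DD − I_D R_D = 15.6 − 0.305 × 19.3 = 9.72 V.
V_DS = 9.72 V ≥ V_ov = 0.633 V, confirming saturation.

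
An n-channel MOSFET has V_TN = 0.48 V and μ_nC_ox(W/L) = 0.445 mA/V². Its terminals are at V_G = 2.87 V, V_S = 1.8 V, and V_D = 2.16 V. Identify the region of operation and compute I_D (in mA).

Triode; I_D = 0.0657 mA

V_GS = V_G − V_S = 2.87 − 1.8 = 1.07 V; V_DS = V_D − V_S = 2.16 − 1.8 = 0.36 V.
V_ov = V_GS − V_TN = 1.07 − 0.48 = 0.59 V.
Since V_DS = 0.36 V < V_ov = 0.59 V, the device is in the triode region.
I_D = k_n [V_ov · V_DS − ½ V_DS²] = 0.445 × [0.59 × 0.36 − 0.5 × 0.36²] = 0.0657 mA.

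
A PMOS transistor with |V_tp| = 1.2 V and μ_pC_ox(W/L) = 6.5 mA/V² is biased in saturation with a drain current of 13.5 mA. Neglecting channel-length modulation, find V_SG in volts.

V_SG = 3.24 V

In saturation I_D = ½ k_p (V_SG − |V_tp|)², so V_SG − |V_tp| = √(2 I_D / k_p) = √(2 × 13.5 / 6.5) = 2.04 V.
V_SG = 1.2 + 2.04 = 3.24 V.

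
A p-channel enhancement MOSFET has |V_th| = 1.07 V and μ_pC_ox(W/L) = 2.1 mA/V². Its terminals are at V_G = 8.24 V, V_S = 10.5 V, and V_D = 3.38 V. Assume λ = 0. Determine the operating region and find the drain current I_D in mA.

V_SG = V_S − V_G = 10.5 − 8.24 = 2.26 V; V_SD = V_S − V_D = 10.5 − 3.38 = 7.12 V.
V_ov = V_SG − |V_th| = 2.26 − 1.07 = 1.19 V.
Since V_SD = 7.12 V ≥ V_ov = 1.19 V, the device is in saturation.
I_D = ½ k_p V_ov² = 0.5 × 2.1 × 1.19² = 1.49 mA.

Saturation; I_D = 1.49 mA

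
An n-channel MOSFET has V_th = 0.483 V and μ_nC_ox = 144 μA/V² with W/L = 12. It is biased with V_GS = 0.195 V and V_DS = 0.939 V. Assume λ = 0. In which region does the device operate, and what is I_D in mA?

Cutoff; I_D = 0 mA

V_GS = 0.195 V < V_th = 0.483 V, so the transistor is in cutoff.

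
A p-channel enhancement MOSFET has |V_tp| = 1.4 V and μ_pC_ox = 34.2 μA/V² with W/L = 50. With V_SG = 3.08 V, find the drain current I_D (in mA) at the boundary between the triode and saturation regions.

I_D = 2.41 mA

At the boundary V_SD = V_ov = V_SG − |V_tp| = 3.08 − 1.4 = 1.68 V.
k_p = μ_pC_ox · (W/L) = 1.71 mA/V².
I_D = ½ k_p V_ov² = 0.5 × 1.71 × 1.68² = 2.41 mA.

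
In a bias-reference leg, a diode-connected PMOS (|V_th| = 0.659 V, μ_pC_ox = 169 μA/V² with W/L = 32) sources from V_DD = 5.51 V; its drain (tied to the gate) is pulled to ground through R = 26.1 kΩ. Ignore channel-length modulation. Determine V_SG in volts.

V_SG = 0.914 V

With gate tied to drain, V_SG = V_SD ≥ V_SG − |V_th|, so the device is in saturation.
k_p = μ_pC_ox · (W/L) = 5.408 mA/V².
KCL at the drain: ½ k_p (V_SG − |V_th|)² = (V_DD − V_SG)/R.
Let x = V_SG − 0.659. Then 70.6 x² + x − 4.851 = 0, giving x = 0.255 V (positive root), so V_SG = 0.914 V.
I_D = (V_DD − V_SG)/R = (5.51 − 0.914) / 26.1 = 0.176 mA.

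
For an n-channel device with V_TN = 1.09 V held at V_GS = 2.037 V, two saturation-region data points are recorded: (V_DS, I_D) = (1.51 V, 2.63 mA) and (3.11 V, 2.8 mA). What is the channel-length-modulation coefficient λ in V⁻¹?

λ = 0.0430 V⁻¹

With V_GS fixed, I_D ∝ (1 + λ V_DS) in saturation, so I_D2/I_D1 = (1 + λ V_DS2)/(1 + λ V_DS1).
2.8/2.63 = 1.065 = (1 + 3.11 λ)/(1 + 1.51 λ).
Solving: λ (I_D1 V_DS2 − I_D2 V_DS1) = I_D2 − I_D1, so λ = (2.8 − 2.63) / (2.63 × 3.11 − 2.8 × 1.51) = 0.17 / 3.95 = 0.043 V⁻¹.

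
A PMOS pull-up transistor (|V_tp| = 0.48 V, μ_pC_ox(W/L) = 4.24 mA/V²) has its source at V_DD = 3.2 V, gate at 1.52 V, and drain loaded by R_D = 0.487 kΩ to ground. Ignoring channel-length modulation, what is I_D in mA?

I_D = 3.05 mA

V_SG = V_DD − V_G = 3.2 − 1.52 = 1.68 V, so V_ov = 1.68 − 0.48 = 1.2 V.
Assume saturation: I_D = ½ k_p V_ov² = 0.5 × 4.24 × 1.2² = 3.05 mA, giving V_SD = V_DD − I_D R_D = 3.2 − 3.05 × 0.487 = 1.71 V.
V_SD = 1.71 V ≥ V_ov = 1.2 V, confirming saturation.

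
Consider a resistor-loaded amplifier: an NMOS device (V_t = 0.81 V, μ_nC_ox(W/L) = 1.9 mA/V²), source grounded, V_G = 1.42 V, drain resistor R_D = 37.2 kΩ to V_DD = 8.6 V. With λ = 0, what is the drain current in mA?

I_D = 0.225 mA

V_GS = V_G = 1.42 V, so V_ov = 1.42 − 0.81 = 0.61 V.
Assume saturation: I_D = ½ k_n V_ov² = 0.5 × 1.9 × 0.61² = 0.353 mA, giving V_DS = V_DD − I_D R_D = 8.6 − 0.353 × 37.2 = -4.55 V.
But -4.55 V < V_ov = 0.61 V, so the device is actually in triode.
In triode I_D = k_n[V_ov V_DS − ½ V_DS²] and I_D = (V_DD − V_DS)/R_D. Equating: 35.3 V_DS² − 44.11 V_DS + 8.6 = 0, giving V_DS = 0.242 V (the root below V_ov).
I_D = (8.6 − 0.242) / 37.2 = 0.225 mA.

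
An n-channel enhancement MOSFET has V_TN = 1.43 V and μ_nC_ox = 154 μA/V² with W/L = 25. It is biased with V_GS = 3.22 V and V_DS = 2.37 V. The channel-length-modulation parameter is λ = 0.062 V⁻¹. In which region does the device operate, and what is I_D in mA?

k_n = μ_nC_ox · (W/L) = 3.85 mA/V².
V_ov = V_GS − V_TN = 3.22 − 1.43 = 1.79 V.
Since V_DS = 2.37 V ≥ V_ov = 1.79 V, the device is in saturation.
I_D = ½ k_n V_ov² (1 + λ V_DS) = 0.5 × 3.85 × 1.79² × (1 + 0.062 × 2.37) = 7.07 mA.

Saturation; I_D = 7.07 mA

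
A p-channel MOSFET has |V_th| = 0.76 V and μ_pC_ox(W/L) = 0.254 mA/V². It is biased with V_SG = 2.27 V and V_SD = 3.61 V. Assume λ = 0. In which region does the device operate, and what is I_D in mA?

Saturation; I_D = 0.290 mA

V_ov = V_SG − |V_th| = 2.27 − 0.76 = 1.51 V.
Since V_SD = 3.61 V ≥ V_ov = 1.51 V, the device is in saturation.
I_D = ½ k_p V_ov² = 0.5 × 0.254 × 1.51² = 0.29 mA.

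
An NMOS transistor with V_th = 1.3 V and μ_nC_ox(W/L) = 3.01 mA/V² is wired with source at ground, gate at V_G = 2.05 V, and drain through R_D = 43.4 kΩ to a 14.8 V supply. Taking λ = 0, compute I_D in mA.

I_D = 0.337 mA

V_GS = V_G = 2.05 V, so V_ov = 2.05 − 1.3 = 0.75 V.
Assume saturation: I_D = ½ k_n V_ov² = 0.5 × 3.01 × 0.75² = 0.847 mA, giving V_DS = V_DD − I_D R_D = 14.8 − 0.847 × 43.4 = -21.9 V.
But -21.9 V < V_ov = 0.75 V, so the device is actually in triode.
In triode I_D = k_n[V_ov V_DS − ½ V_DS²] and I_D = (V_DD − V_DS)/R_D. Equating: 65.3 V_DS² − 98.98 V_DS + 14.8 = 0, giving V_DS = 0.168 V (the root below V_ov).
I_D = (14.8 − 0.168) / 43.4 = 0.337 mA.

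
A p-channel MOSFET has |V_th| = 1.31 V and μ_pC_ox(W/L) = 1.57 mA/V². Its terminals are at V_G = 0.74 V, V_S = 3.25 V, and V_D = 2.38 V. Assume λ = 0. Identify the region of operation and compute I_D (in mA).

Triode; I_D = 1.04 mA

V_SG = V_S − V_G = 3.25 − 0.74 = 2.51 V; V_SD = V_S − V_D = 3.25 − 2.38 = 0.87 V.
V_ov = V_SG − |V_th| = 2.51 − 1.31 = 1.2 V.
Since V_SD = 0.87 V < V_ov = 1.2 V, the device is in the triode region.
I_D = k_p [V_ov · V_SD − ½ V_SD²] = 1.57 × [1.2 × 0.87 − 0.5 × 0.87²] = 1.04 mA.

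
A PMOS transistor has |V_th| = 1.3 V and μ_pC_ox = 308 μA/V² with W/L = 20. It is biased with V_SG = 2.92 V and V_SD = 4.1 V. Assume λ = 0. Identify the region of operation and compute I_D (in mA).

k_p = μ_pC_ox · (W/L) = 6.16 mA/V².
V_ov = V_SG − |V_th| = 2.92 − 1.3 = 1.62 V.
Since V_SD = 4.1 V ≥ V_ov = 1.62 V, the device is in saturation.
I_D = ½ k_p V_ov² = 0.5 × 6.16 × 1.62² = 8.08 mA.

Saturation; I_D = 8.08 mA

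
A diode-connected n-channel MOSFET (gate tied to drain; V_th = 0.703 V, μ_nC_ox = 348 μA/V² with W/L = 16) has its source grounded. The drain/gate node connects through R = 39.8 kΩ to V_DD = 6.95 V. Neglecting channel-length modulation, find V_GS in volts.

V_GS = 0.936 V

With gate tied to drain, V_GS = V_DS ≥ V_GS − V_th, so the device is in saturation.
k_n = μ_nC_ox · (W/L) = 5.568 mA/V².
KCL at the drain: ½ k_n (V_GS − V_th)² = (V_DD − V_GS)/R.
Let x = V_GS − 0.703. Then 111 x² + x − 6.247 = 0, giving x = 0.233 V (positive root), so V_GS = 0.936 V.
I_D = (V_DD − V_GS)/R = (6.95 − 0.936) / 39.8 = 0.151 mA.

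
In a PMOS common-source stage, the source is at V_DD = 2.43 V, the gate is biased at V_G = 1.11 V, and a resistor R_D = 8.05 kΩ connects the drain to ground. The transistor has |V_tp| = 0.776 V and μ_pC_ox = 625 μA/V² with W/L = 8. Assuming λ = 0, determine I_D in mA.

V_SG = V_DD − V_G = 2.43 − 1.11 = 1.32 V, so V_ov = 1.32 − 0.776 = 0.544 V.
k_p = μ_pC_ox · (W/L) = 5 mA/V².
Assume saturation: I_D = ½ k_p V_ov² = 0.5 × 5 × 0.544² = 0.74 mA, giving V_SD = V_DD − I_D R_D = 2.43 − 0.74 × 8.05 = -3.53 V.
But -3.53 V < V_ov = 0.544 V, so the device is actually in triode.
In triode I_D = k_p[V_ov V_SD − ½ V_SD²] and I_D = (V_DD − V_SD)/R_D. Equating: 20.1 V_SD² − 22.9 V_SD + 2.43 = 0, giving V_SD = 0.118 V (the root below V_ov).
I_D = (2.43 − 0.118) / 8.05 = 0.287 mA.

I_D = 0.287 mA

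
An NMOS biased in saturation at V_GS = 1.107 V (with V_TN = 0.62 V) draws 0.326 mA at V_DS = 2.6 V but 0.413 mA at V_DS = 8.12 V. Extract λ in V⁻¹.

λ = 0.0553 V⁻¹

With V_GS fixed, I_D ∝ (1 + λ V_DS) in saturation, so I_D2/I_D1 = (1 + λ V_DS2)/(1 + λ V_DS1).
0.413/0.326 = 1.267 = (1 + 8.12 λ)/(1 + 2.6 λ).
Solving: λ (I_D1 V_DS2 − I_D2 V_DS1) = I_D2 − I_D1, so λ = (0.413 − 0.326) / (0.326 × 8.12 − 0.413 × 2.6) = 0.087 / 1.57 = 0.0553 V⁻¹.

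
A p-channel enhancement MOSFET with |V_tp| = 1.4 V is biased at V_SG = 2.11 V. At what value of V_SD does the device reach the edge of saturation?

The boundary between triode and saturation is V_SD = V_SG − |V_tp| = V_ov.
V_ov = 2.11 − 1.4 = 0.71 V.

V_SD,sat = 0.710 V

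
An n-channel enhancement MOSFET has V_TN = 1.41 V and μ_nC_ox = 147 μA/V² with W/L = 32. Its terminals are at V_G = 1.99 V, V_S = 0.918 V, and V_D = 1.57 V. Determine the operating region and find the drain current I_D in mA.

Cutoff; I_D = 0 mA

V_GS = V_G − V_S = 1.99 − 0.918 = 1.07 V; V_DS = V_D − V_S = 1.57 − 0.918 = 0.652 V.
V_GS = 1.07 V < V_TN = 1.41 V, so the transistor is in cutoff.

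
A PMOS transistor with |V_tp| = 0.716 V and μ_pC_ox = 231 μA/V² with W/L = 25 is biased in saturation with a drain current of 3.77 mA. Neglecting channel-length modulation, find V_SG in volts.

V_SG = 1.86 V

k_p = μ_pC_ox · (W/L) = 5.775 mA/V².
In saturation I_D = ½ k_p (V_SG − |V_tp|)², so V_SG − |V_tp| = √(2 I_D / k_p) = √(2 × 3.77 / 5.775) = 1.14 V.
V_SG = 0.716 + 1.14 = 1.86 V.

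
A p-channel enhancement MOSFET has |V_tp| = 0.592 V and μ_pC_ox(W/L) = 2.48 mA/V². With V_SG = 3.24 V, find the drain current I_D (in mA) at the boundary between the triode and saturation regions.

At the boundary V_SD = V_ov = V_SG − |V_tp| = 3.24 − 0.592 = 2.65 V.
I_D = ½ k_p V_ov² = 0.5 × 2.48 × 2.65² = 8.69 mA.

I_D = 8.69 mA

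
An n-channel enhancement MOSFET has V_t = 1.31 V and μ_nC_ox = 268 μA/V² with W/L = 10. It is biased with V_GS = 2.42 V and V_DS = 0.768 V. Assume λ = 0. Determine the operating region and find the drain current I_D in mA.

Triode; I_D = 1.49 mA

k_n = μ_nC_ox · (W/L) = 2.68 mA/V².
V_ov = V_GS − V_t = 2.42 − 1.31 = 1.11 V.
Since V_DS = 0.768 V < V_ov = 1.11 V, the device is in the triode region.
I_D = k_n [V_ov · V_DS − ½ V_DS²] = 2.68 × [1.11 × 0.768 − 0.5 × 0.768²] = 1.49 mA.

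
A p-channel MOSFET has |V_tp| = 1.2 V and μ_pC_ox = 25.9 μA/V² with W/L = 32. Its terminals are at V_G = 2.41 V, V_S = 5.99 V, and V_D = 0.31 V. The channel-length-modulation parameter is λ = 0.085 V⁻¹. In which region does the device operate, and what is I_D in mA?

Saturation; I_D = 3.48 mA

V_SG = V_S − V_G = 5.99 − 2.41 = 3.58 V; V_SD = V_S − V_D = 5.99 − 0.31 = 5.68 V.
k_p = μ_pC_ox · (W/L) = 0.8288 mA/V².
V_ov = V_SG − |V_tp| = 3.58 − 1.2 = 2.38 V.
Since V_SD = 5.68 V ≥ V_ov = 2.38 V, the device is in saturation.
I_D = ½ k_p V_ov² (1 + λ V_SD) = 0.5 × 0.8288 × 2.38² × (1 + 0.085 × 5.68) = 3.48 mA.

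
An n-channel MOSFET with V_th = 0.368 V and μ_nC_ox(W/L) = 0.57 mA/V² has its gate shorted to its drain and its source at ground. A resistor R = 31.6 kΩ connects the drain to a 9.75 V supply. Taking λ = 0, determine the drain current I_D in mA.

With gate tied to drain, V_GS = V_DS ≥ V_GS − V_th, so the device is in saturation.
KCL at the drain: ½ k_n (V_GS − V_th)² = (V_DD − V_GS)/R.
Let x = V_GS − 0.368. Then 9.01 x² + x − 9.382 = 0, giving x = 0.967 V (positive root), so V_GS = 1.33 V.
I_D = (V_DD − V_GS)/R = (9.75 − 1.33) / 31.6 = 0.266 mA.

I_D = 0.266 mA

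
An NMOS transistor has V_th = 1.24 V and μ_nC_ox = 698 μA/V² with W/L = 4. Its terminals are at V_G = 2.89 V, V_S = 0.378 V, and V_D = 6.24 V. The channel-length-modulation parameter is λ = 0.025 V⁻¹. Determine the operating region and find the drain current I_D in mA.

V_GS = V_G − V_S = 2.89 − 0.378 = 2.51 V; V_DS = V_D − V_S = 6.24 − 0.378 = 5.86 V.
k_n = μ_nC_ox · (W/L) = 2.792 mA/V².
V_ov = V_GS − V_th = 2.51 − 1.24 = 1.27 V.
Since V_DS = 5.86 V ≥ V_ov = 1.27 V, the device is in saturation.
I_D = ½ k_n V_ov² (1 + λ V_DS) = 0.5 × 2.792 × 1.27² × (1 + 0.025 × 5.86) = 2.59 mA.

Saturation; I_D = 2.59 mA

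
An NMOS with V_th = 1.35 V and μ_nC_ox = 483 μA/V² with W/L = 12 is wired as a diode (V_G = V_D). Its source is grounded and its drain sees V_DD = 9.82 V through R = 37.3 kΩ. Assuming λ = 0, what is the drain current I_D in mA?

I_D = 0.220 mA

With gate tied to drain, V_GS = V_DS ≥ V_GS − V_th, so the device is in saturation.
k_n = μ_nC_ox · (W/L) = 5.796 mA/V².
KCL at the drain: ½ k_n (V_GS − V_th)² = (V_DD − V_GS)/R.
Let x = V_GS − 1.35. Then 108 x² + x − 8.47 = 0, giving x = 0.275 V (positive root), so V_GS = 1.63 V.
I_D = (V_DD − V_GS)/R = (9.82 − 1.63) / 37.3 = 0.22 mA.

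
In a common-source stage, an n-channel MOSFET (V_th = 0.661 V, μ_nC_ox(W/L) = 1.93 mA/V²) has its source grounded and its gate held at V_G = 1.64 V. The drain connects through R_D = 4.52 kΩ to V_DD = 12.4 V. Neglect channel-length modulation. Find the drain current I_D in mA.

V_GS = V_G = 1.64 V, so V_ov = 1.64 − 0.661 = 0.979 V.
Assume saturation: I_D = ½ k_n V_ov² = 0.5 × 1.93 × 0.979² = 0.925 mA, giving V_DS = V_DD − I_D R_D = 12.4 − 0.925 × 4.52 = 8.22 V.
V_DS = 8.22 V ≥ V_ov = 0.979 V, confirming saturation.

I_D = 0.925 mA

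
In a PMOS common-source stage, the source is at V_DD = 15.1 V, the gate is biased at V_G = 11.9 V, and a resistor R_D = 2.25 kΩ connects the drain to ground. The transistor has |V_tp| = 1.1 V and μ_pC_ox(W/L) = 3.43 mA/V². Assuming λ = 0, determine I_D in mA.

V_SG = V_DD − V_G = 15.1 − 11.9 = 3.2 V, so V_ov = 3.2 − 1.1 = 2.1 V.
Assume saturation: I_D = ½ k_p V_ov² = 0.5 × 3.43 × 2.1² = 7.56 mA, giving V_SD = V_DD − I_D R_D = 15.1 − 7.56 × 2.25 = -1.92 V.
But -1.92 V < V_ov = 2.1 V, so the device is actually in triode.
In triode I_D = k_p[V_ov V_SD − ½ V_SD²] and I_D = (V_DD − V_SD)/R_D. Equating: 3.86 V_SD² − 17.21 V_SD + 15.1 = 0, giving V_SD = 1.2 V (the root below V_ov).
I_D = (15.1 − 1.2) / 2.25 = 6.18 mA.

I_D = 6.18 mA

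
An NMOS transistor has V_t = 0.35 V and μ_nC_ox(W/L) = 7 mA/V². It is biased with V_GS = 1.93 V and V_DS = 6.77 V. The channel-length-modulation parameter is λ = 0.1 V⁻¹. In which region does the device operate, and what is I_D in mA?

Saturation; I_D = 14.7 mA

V_ov = V_GS − V_t = 1.93 − 0.35 = 1.58 V.
Since V_DS = 6.77 V ≥ V_ov = 1.58 V, the device is in saturation.
I_D = ½ k_n V_ov² (1 + λ V_DS) = 0.5 × 7 × 1.58² × (1 + 0.1 × 6.77) = 14.7 mA.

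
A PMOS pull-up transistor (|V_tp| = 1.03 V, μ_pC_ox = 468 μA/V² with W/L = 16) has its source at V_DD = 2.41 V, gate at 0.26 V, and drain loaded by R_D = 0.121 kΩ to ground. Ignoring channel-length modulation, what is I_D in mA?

V_SG = V_DD − V_G = 2.41 − 0.26 = 2.15 V, so V_ov = 2.15 − 1.03 = 1.12 V.
k_p = μ_pC_ox · (W/L) = 7.488 mA/V².
Assume saturation: I_D = ½ k_p V_ov² = 0.5 × 7.488 × 1.12² = 4.7 mA, giving V_SD = V_DD − I_D R_D = 2.41 − 4.7 × 0.121 = 1.84 V.
V_SD = 1.84 V ≥ V_ov = 1.12 V, confirming saturation.

I_D = 4.70 mA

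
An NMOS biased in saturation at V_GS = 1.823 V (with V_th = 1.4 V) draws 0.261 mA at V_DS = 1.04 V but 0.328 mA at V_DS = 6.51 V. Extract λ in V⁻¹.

λ = 0.0493 V⁻¹

With V_GS fixed, I_D ∝ (1 + λ V_DS) in saturation, so I_D2/I_D1 = (1 + λ V_DS2)/(1 + λ V_DS1).
0.328/0.261 = 1.257 = (1 + 6.51 λ)/(1 + 1.04 λ).
Solving: λ (I_D1 V_DS2 − I_D2 V_DS1) = I_D2 − I_D1, so λ = (0.328 − 0.261) / (0.261 × 6.51 − 0.328 × 1.04) = 0.067 / 1.36 = 0.0493 V⁻¹.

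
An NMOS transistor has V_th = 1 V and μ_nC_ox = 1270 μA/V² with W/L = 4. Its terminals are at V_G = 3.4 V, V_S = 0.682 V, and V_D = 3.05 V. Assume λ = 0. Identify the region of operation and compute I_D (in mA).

Saturation; I_D = 7.50 mA

V_GS = V_G − V_S = 3.4 − 0.682 = 2.72 V; V_DS = V_D − V_S = 3.05 − 0.682 = 2.37 V.
k_n = μ_nC_ox · (W/L) = 5.08 mA/V².
V_ov = V_GS − V_th = 2.72 − 1 = 1.72 V.
Since V_DS = 2.37 V ≥ V_ov = 1.72 V, the device is in saturation.
I_D = ½ k_n V_ov² = 0.5 × 5.08 × 1.72² = 7.5 mA.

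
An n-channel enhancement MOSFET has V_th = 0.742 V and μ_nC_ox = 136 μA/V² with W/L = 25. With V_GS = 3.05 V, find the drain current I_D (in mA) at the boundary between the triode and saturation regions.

At the boundary V_DS = V_ov = V_GS − V_th = 3.05 − 0.742 = 2.31 V.
k_n = μ_nC_ox · (W/L) = 3.4 mA/V².
I_D = ½ k_n V_ov² = 0.5 × 3.4 × 2.31² = 9.06 mA.

I_D = 9.06 mA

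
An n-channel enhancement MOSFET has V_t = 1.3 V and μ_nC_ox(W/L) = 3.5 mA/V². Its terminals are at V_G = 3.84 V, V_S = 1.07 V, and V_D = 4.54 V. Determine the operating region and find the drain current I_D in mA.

V_GS = V_G − V_S = 3.84 − 1.07 = 2.77 V; V_DS = V_D − V_S = 4.54 − 1.07 = 3.47 V.
V_ov = V_GS − V_t = 2.77 − 1.3 = 1.47 V.
Since V_DS = 3.47 V ≥ V_ov = 1.47 V, the device is in saturation.
I_D = ½ k_n V_ov² = 0.5 × 3.5 × 1.47² = 3.78 mA.

Saturation; I_D = 3.78 mA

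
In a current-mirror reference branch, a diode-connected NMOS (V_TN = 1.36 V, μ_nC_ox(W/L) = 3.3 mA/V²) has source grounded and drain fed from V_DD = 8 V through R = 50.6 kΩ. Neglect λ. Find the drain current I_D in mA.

I_D = 0.126 mA

With gate tied to drain, V_GS = V_DS ≥ V_GS − V_TN, so the device is in saturation.
KCL at the drain: ½ k_n (V_GS − V_TN)² = (V_DD − V_GS)/R.
Let x = V_GS − 1.36. Then 83.5 x² + x − 6.64 = 0, giving x = 0.276 V (positive root), so V_GS = 1.64 V.
I_D = (V_DD − V_GS)/R = (8 − 1.64) / 50.6 = 0.126 mA.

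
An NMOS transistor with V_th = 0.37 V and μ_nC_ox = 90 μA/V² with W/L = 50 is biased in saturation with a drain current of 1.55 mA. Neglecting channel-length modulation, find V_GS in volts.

k_n = μ_nC_ox · (W/L) = 4.5 mA/V².
In saturation I_D = ½ k_n (V_GS − V_th)², so V_GS − V_th = √(2 I_D / k_n) = √(2 × 1.55 / 4.5) = 0.83 V.
V_GS = 0.37 + 0.83 = 1.2 V.

V_GS = 1.20 V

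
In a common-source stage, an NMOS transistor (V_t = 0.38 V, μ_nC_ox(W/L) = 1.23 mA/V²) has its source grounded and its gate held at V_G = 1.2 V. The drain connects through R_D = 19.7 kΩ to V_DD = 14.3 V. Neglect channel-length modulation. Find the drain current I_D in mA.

I_D = 0.414 mA

V_GS = V_G = 1.2 V, so V_ov = 1.2 − 0.38 = 0.82 V.
Assume saturation: I_D = ½ k_n V_ov² = 0.5 × 1.23 × 0.82² = 0.414 mA, giving V_DS = V_DD − I_D R_D = 14.3 − 0.414 × 19.7 = 6.15 V.
V_DS = 6.15 V ≥ V_ov = 0.82 V, confirming saturation.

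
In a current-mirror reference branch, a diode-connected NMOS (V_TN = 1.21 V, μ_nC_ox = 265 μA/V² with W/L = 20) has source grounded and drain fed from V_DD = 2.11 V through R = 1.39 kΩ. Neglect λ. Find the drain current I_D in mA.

I_D = 0.376 mA

With gate tied to drain, V_GS = V_DS ≥ V_GS − V_TN, so the device is in saturation.
k_n = μ_nC_ox · (W/L) = 5.3 mA/V².
KCL at the drain: ½ k_n (V_GS − V_TN)² = (V_DD − V_GS)/R.
Let x = V_GS − 1.21. Then 3.68 x² + x − 0.9 = 0, giving x = 0.377 V (positive root), so V_GS = 1.59 V.
I_D = (V_DD − V_GS)/R = (2.11 − 1.59) / 1.39 = 0.376 mA.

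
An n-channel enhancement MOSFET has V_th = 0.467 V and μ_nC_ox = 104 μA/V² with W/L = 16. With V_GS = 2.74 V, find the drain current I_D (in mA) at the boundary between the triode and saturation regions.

At the boundary V_DS = V_ov = V_GS − V_th = 2.74 − 0.467 = 2.27 V.
k_n = μ_nC_ox · (W/L) = 1.664 mA/V².
I_D = ½ k_n V_ov² = 0.5 × 1.664 × 2.27² = 4.3 mA.

I_D = 4.30 mA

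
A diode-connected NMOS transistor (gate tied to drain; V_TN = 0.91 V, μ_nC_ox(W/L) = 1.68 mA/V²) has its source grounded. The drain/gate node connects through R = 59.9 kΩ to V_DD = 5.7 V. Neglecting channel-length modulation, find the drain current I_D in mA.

With gate tied to drain, V_GS = V_DS ≥ V_GS − V_TN, so the device is in saturation.
KCL at the drain: ½ k_n (V_GS − V_TN)² = (V_DD − V_GS)/R.
Let x = V_GS − 0.91. Then 50.3 x² + x − 4.79 = 0, giving x = 0.299 V (positive root), so V_GS = 1.21 V.
I_D = (V_DD − V_GS)/R = (5.7 − 1.21) / 59.9 = 0.075 mA.

I_D = 0.0750 mA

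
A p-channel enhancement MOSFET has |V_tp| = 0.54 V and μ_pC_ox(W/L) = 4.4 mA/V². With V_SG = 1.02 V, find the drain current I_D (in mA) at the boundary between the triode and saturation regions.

At the boundary V_SD = V_ov = V_SG − |V_tp| = 1.02 − 0.54 = 0.48 V.
I_D = ½ k_p V_ov² = 0.5 × 4.4 × 0.48² = 0.507 mA.

I_D = 0.507 mA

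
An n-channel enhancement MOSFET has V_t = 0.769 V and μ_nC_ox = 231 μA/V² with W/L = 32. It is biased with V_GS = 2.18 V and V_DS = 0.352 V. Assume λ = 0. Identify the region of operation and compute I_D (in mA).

Triode; I_D = 3.21 mA

k_n = μ_nC_ox · (W/L) = 7.392 mA/V².
V_ov = V_GS − V_t = 2.18 − 0.769 = 1.41 V.
Since V_DS = 0.352 V < V_ov = 1.41 V, the device is in the triode region.
I_D = k_n [V_ov · V_DS − ½ V_DS²] = 7.392 × [1.41 × 0.352 − 0.5 × 0.352²] = 3.21 mA.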